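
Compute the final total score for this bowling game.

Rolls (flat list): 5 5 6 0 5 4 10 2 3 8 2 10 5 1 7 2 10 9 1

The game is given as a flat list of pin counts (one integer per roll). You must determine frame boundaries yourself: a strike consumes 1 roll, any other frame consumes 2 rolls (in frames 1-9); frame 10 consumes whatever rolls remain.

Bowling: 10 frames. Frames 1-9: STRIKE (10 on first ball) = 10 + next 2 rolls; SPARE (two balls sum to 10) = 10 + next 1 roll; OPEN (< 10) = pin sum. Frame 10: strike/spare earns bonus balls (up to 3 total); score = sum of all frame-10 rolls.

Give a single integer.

Frame 1: SPARE (5+5=10). 10 + next roll (6) = 16. Cumulative: 16
Frame 2: OPEN (6+0=6). Cumulative: 22
Frame 3: OPEN (5+4=9). Cumulative: 31
Frame 4: STRIKE. 10 + next two rolls (2+3) = 15. Cumulative: 46
Frame 5: OPEN (2+3=5). Cumulative: 51
Frame 6: SPARE (8+2=10). 10 + next roll (10) = 20. Cumulative: 71
Frame 7: STRIKE. 10 + next two rolls (5+1) = 16. Cumulative: 87
Frame 8: OPEN (5+1=6). Cumulative: 93
Frame 9: OPEN (7+2=9). Cumulative: 102
Frame 10: STRIKE. Sum of all frame-10 rolls (10+9+1) = 20. Cumulative: 122

Answer: 122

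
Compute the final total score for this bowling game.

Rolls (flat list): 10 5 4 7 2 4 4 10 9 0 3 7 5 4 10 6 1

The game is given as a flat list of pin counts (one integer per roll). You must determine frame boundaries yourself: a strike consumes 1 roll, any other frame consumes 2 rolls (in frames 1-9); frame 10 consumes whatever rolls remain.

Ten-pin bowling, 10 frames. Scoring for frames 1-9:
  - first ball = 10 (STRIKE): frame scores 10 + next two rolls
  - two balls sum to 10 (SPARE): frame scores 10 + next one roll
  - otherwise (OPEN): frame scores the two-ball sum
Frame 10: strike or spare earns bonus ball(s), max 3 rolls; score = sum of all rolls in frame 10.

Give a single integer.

Frame 1: STRIKE. 10 + next two rolls (5+4) = 19. Cumulative: 19
Frame 2: OPEN (5+4=9). Cumulative: 28
Frame 3: OPEN (7+2=9). Cumulative: 37
Frame 4: OPEN (4+4=8). Cumulative: 45
Frame 5: STRIKE. 10 + next two rolls (9+0) = 19. Cumulative: 64
Frame 6: OPEN (9+0=9). Cumulative: 73
Frame 7: SPARE (3+7=10). 10 + next roll (5) = 15. Cumulative: 88
Frame 8: OPEN (5+4=9). Cumulative: 97
Frame 9: STRIKE. 10 + next two rolls (6+1) = 17. Cumulative: 114
Frame 10: OPEN. Sum of all frame-10 rolls (6+1) = 7. Cumulative: 121

Answer: 121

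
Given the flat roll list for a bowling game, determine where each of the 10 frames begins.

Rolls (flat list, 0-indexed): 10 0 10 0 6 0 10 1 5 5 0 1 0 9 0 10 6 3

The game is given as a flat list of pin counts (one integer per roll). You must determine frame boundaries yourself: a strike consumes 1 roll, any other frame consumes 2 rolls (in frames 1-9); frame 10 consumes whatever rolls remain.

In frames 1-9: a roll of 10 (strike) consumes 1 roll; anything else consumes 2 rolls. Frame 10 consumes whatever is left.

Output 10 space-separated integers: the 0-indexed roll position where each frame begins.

Answer: 0 1 3 5 7 9 11 13 15 16

Derivation:
Frame 1 starts at roll index 0: roll=10 (strike), consumes 1 roll
Frame 2 starts at roll index 1: rolls=0,10 (sum=10), consumes 2 rolls
Frame 3 starts at roll index 3: rolls=0,6 (sum=6), consumes 2 rolls
Frame 4 starts at roll index 5: rolls=0,10 (sum=10), consumes 2 rolls
Frame 5 starts at roll index 7: rolls=1,5 (sum=6), consumes 2 rolls
Frame 6 starts at roll index 9: rolls=5,0 (sum=5), consumes 2 rolls
Frame 7 starts at roll index 11: rolls=1,0 (sum=1), consumes 2 rolls
Frame 8 starts at roll index 13: rolls=9,0 (sum=9), consumes 2 rolls
Frame 9 starts at roll index 15: roll=10 (strike), consumes 1 roll
Frame 10 starts at roll index 16: 2 remaining rolls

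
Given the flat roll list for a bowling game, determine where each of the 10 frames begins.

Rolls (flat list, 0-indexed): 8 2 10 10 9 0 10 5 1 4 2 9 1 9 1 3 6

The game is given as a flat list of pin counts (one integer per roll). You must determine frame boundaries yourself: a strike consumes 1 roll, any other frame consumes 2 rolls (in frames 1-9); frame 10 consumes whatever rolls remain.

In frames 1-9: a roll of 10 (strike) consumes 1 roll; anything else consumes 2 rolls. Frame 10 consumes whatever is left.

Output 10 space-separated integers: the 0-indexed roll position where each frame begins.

Answer: 0 2 3 4 6 7 9 11 13 15

Derivation:
Frame 1 starts at roll index 0: rolls=8,2 (sum=10), consumes 2 rolls
Frame 2 starts at roll index 2: roll=10 (strike), consumes 1 roll
Frame 3 starts at roll index 3: roll=10 (strike), consumes 1 roll
Frame 4 starts at roll index 4: rolls=9,0 (sum=9), consumes 2 rolls
Frame 5 starts at roll index 6: roll=10 (strike), consumes 1 roll
Frame 6 starts at roll index 7: rolls=5,1 (sum=6), consumes 2 rolls
Frame 7 starts at roll index 9: rolls=4,2 (sum=6), consumes 2 rolls
Frame 8 starts at roll index 11: rolls=9,1 (sum=10), consumes 2 rolls
Frame 9 starts at roll index 13: rolls=9,1 (sum=10), consumes 2 rolls
Frame 10 starts at roll index 15: 2 remaining rolls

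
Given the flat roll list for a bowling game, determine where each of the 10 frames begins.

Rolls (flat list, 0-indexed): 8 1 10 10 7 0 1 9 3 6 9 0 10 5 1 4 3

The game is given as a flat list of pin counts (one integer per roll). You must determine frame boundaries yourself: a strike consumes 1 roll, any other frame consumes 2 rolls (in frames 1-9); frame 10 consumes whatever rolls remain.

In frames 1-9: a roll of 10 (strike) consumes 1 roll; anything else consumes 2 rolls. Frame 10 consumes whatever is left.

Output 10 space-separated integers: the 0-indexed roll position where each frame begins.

Frame 1 starts at roll index 0: rolls=8,1 (sum=9), consumes 2 rolls
Frame 2 starts at roll index 2: roll=10 (strike), consumes 1 roll
Frame 3 starts at roll index 3: roll=10 (strike), consumes 1 roll
Frame 4 starts at roll index 4: rolls=7,0 (sum=7), consumes 2 rolls
Frame 5 starts at roll index 6: rolls=1,9 (sum=10), consumes 2 rolls
Frame 6 starts at roll index 8: rolls=3,6 (sum=9), consumes 2 rolls
Frame 7 starts at roll index 10: rolls=9,0 (sum=9), consumes 2 rolls
Frame 8 starts at roll index 12: roll=10 (strike), consumes 1 roll
Frame 9 starts at roll index 13: rolls=5,1 (sum=6), consumes 2 rolls
Frame 10 starts at roll index 15: 2 remaining rolls

Answer: 0 2 3 4 6 8 10 12 13 15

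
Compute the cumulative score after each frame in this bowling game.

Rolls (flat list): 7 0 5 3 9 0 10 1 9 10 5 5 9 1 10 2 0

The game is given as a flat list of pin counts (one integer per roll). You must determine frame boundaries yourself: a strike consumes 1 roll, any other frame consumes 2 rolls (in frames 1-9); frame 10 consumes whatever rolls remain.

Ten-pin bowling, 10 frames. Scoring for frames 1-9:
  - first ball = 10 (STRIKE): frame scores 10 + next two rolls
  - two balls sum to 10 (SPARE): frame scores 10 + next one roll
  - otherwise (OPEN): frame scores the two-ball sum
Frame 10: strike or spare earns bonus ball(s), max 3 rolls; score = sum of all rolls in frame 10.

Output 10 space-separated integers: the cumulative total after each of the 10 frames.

Answer: 7 15 24 44 64 84 103 123 135 137

Derivation:
Frame 1: OPEN (7+0=7). Cumulative: 7
Frame 2: OPEN (5+3=8). Cumulative: 15
Frame 3: OPEN (9+0=9). Cumulative: 24
Frame 4: STRIKE. 10 + next two rolls (1+9) = 20. Cumulative: 44
Frame 5: SPARE (1+9=10). 10 + next roll (10) = 20. Cumulative: 64
Frame 6: STRIKE. 10 + next two rolls (5+5) = 20. Cumulative: 84
Frame 7: SPARE (5+5=10). 10 + next roll (9) = 19. Cumulative: 103
Frame 8: SPARE (9+1=10). 10 + next roll (10) = 20. Cumulative: 123
Frame 9: STRIKE. 10 + next two rolls (2+0) = 12. Cumulative: 135
Frame 10: OPEN. Sum of all frame-10 rolls (2+0) = 2. Cumulative: 137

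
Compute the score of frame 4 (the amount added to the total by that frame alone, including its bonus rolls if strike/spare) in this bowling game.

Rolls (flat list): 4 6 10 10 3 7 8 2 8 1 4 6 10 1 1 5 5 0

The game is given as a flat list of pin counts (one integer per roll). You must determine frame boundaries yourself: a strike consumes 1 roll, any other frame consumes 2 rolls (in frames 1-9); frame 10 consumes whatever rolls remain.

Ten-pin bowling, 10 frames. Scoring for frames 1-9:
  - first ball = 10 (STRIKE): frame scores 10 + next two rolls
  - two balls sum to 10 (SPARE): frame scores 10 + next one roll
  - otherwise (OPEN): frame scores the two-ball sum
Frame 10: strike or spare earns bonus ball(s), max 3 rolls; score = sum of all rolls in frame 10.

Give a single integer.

Answer: 18

Derivation:
Frame 1: SPARE (4+6=10). 10 + next roll (10) = 20. Cumulative: 20
Frame 2: STRIKE. 10 + next two rolls (10+3) = 23. Cumulative: 43
Frame 3: STRIKE. 10 + next two rolls (3+7) = 20. Cumulative: 63
Frame 4: SPARE (3+7=10). 10 + next roll (8) = 18. Cumulative: 81
Frame 5: SPARE (8+2=10). 10 + next roll (8) = 18. Cumulative: 99
Frame 6: OPEN (8+1=9). Cumulative: 108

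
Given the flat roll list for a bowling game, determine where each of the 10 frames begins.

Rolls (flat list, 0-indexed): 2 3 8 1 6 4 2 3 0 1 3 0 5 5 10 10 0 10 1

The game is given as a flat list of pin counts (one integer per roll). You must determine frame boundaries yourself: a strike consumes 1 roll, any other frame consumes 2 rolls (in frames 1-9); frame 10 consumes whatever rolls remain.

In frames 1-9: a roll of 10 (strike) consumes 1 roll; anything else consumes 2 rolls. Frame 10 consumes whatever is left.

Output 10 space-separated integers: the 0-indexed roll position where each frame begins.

Answer: 0 2 4 6 8 10 12 14 15 16

Derivation:
Frame 1 starts at roll index 0: rolls=2,3 (sum=5), consumes 2 rolls
Frame 2 starts at roll index 2: rolls=8,1 (sum=9), consumes 2 rolls
Frame 3 starts at roll index 4: rolls=6,4 (sum=10), consumes 2 rolls
Frame 4 starts at roll index 6: rolls=2,3 (sum=5), consumes 2 rolls
Frame 5 starts at roll index 8: rolls=0,1 (sum=1), consumes 2 rolls
Frame 6 starts at roll index 10: rolls=3,0 (sum=3), consumes 2 rolls
Frame 7 starts at roll index 12: rolls=5,5 (sum=10), consumes 2 rolls
Frame 8 starts at roll index 14: roll=10 (strike), consumes 1 roll
Frame 9 starts at roll index 15: roll=10 (strike), consumes 1 roll
Frame 10 starts at roll index 16: 3 remaining rolls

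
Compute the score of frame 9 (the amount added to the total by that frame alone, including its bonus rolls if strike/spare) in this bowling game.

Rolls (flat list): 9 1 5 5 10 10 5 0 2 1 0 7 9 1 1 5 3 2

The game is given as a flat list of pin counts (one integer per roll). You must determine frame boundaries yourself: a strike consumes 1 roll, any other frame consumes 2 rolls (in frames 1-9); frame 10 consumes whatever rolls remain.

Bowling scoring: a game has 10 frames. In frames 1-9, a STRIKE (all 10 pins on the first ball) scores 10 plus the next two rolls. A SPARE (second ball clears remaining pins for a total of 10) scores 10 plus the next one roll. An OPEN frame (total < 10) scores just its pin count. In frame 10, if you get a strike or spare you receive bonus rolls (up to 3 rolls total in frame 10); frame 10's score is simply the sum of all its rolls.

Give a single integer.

Frame 1: SPARE (9+1=10). 10 + next roll (5) = 15. Cumulative: 15
Frame 2: SPARE (5+5=10). 10 + next roll (10) = 20. Cumulative: 35
Frame 3: STRIKE. 10 + next two rolls (10+5) = 25. Cumulative: 60
Frame 4: STRIKE. 10 + next two rolls (5+0) = 15. Cumulative: 75
Frame 5: OPEN (5+0=5). Cumulative: 80
Frame 6: OPEN (2+1=3). Cumulative: 83
Frame 7: OPEN (0+7=7). Cumulative: 90
Frame 8: SPARE (9+1=10). 10 + next roll (1) = 11. Cumulative: 101
Frame 9: OPEN (1+5=6). Cumulative: 107
Frame 10: OPEN. Sum of all frame-10 rolls (3+2) = 5. Cumulative: 112

Answer: 6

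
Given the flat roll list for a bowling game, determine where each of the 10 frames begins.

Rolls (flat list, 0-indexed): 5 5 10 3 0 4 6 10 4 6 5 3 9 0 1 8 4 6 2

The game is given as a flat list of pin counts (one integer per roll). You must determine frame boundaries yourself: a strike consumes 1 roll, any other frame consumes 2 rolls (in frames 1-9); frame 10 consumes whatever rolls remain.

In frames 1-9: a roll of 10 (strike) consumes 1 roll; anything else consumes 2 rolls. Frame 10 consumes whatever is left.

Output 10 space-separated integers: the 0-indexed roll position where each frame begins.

Frame 1 starts at roll index 0: rolls=5,5 (sum=10), consumes 2 rolls
Frame 2 starts at roll index 2: roll=10 (strike), consumes 1 roll
Frame 3 starts at roll index 3: rolls=3,0 (sum=3), consumes 2 rolls
Frame 4 starts at roll index 5: rolls=4,6 (sum=10), consumes 2 rolls
Frame 5 starts at roll index 7: roll=10 (strike), consumes 1 roll
Frame 6 starts at roll index 8: rolls=4,6 (sum=10), consumes 2 rolls
Frame 7 starts at roll index 10: rolls=5,3 (sum=8), consumes 2 rolls
Frame 8 starts at roll index 12: rolls=9,0 (sum=9), consumes 2 rolls
Frame 9 starts at roll index 14: rolls=1,8 (sum=9), consumes 2 rolls
Frame 10 starts at roll index 16: 3 remaining rolls

Answer: 0 2 3 5 7 8 10 12 14 16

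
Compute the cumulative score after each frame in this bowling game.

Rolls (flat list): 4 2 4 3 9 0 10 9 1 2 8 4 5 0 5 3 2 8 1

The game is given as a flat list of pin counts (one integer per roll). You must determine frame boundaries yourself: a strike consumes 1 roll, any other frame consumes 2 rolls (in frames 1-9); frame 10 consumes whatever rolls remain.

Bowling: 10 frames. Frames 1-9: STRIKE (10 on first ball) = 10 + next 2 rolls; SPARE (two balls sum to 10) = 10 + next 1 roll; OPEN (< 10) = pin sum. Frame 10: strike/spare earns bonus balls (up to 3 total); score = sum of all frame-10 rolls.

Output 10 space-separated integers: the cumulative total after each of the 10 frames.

Answer: 6 13 22 42 54 68 77 82 87 96

Derivation:
Frame 1: OPEN (4+2=6). Cumulative: 6
Frame 2: OPEN (4+3=7). Cumulative: 13
Frame 3: OPEN (9+0=9). Cumulative: 22
Frame 4: STRIKE. 10 + next two rolls (9+1) = 20. Cumulative: 42
Frame 5: SPARE (9+1=10). 10 + next roll (2) = 12. Cumulative: 54
Frame 6: SPARE (2+8=10). 10 + next roll (4) = 14. Cumulative: 68
Frame 7: OPEN (4+5=9). Cumulative: 77
Frame 8: OPEN (0+5=5). Cumulative: 82
Frame 9: OPEN (3+2=5). Cumulative: 87
Frame 10: OPEN. Sum of all frame-10 rolls (8+1) = 9. Cumulative: 96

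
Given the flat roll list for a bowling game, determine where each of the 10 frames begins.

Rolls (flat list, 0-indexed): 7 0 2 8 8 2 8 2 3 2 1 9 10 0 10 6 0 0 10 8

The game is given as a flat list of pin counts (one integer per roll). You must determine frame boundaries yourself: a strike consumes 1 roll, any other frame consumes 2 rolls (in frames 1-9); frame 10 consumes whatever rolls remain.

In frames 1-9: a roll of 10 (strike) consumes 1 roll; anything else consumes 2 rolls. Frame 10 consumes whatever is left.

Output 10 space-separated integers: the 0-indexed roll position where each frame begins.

Answer: 0 2 4 6 8 10 12 13 15 17

Derivation:
Frame 1 starts at roll index 0: rolls=7,0 (sum=7), consumes 2 rolls
Frame 2 starts at roll index 2: rolls=2,8 (sum=10), consumes 2 rolls
Frame 3 starts at roll index 4: rolls=8,2 (sum=10), consumes 2 rolls
Frame 4 starts at roll index 6: rolls=8,2 (sum=10), consumes 2 rolls
Frame 5 starts at roll index 8: rolls=3,2 (sum=5), consumes 2 rolls
Frame 6 starts at roll index 10: rolls=1,9 (sum=10), consumes 2 rolls
Frame 7 starts at roll index 12: roll=10 (strike), consumes 1 roll
Frame 8 starts at roll index 13: rolls=0,10 (sum=10), consumes 2 rolls
Frame 9 starts at roll index 15: rolls=6,0 (sum=6), consumes 2 rolls
Frame 10 starts at roll index 17: 3 remaining rolls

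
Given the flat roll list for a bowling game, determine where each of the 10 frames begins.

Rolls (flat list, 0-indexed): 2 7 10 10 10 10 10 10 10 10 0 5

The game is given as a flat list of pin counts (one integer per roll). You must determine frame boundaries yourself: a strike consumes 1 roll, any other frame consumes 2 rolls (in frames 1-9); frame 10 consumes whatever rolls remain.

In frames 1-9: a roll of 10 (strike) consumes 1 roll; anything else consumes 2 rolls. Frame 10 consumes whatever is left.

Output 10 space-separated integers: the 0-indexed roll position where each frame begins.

Answer: 0 2 3 4 5 6 7 8 9 10

Derivation:
Frame 1 starts at roll index 0: rolls=2,7 (sum=9), consumes 2 rolls
Frame 2 starts at roll index 2: roll=10 (strike), consumes 1 roll
Frame 3 starts at roll index 3: roll=10 (strike), consumes 1 roll
Frame 4 starts at roll index 4: roll=10 (strike), consumes 1 roll
Frame 5 starts at roll index 5: roll=10 (strike), consumes 1 roll
Frame 6 starts at roll index 6: roll=10 (strike), consumes 1 roll
Frame 7 starts at roll index 7: roll=10 (strike), consumes 1 roll
Frame 8 starts at roll index 8: roll=10 (strike), consumes 1 roll
Frame 9 starts at roll index 9: roll=10 (strike), consumes 1 roll
Frame 10 starts at roll index 10: 2 remaining rolls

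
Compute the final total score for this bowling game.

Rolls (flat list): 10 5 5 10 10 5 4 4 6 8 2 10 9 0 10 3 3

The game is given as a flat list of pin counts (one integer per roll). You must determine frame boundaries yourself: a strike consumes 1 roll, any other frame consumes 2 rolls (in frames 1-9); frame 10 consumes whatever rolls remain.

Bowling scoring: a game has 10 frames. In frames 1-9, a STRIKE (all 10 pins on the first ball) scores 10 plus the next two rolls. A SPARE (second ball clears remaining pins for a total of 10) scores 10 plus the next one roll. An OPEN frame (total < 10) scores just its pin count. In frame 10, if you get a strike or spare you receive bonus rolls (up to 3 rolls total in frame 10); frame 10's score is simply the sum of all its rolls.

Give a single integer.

Answer: 175

Derivation:
Frame 1: STRIKE. 10 + next two rolls (5+5) = 20. Cumulative: 20
Frame 2: SPARE (5+5=10). 10 + next roll (10) = 20. Cumulative: 40
Frame 3: STRIKE. 10 + next two rolls (10+5) = 25. Cumulative: 65
Frame 4: STRIKE. 10 + next two rolls (5+4) = 19. Cumulative: 84
Frame 5: OPEN (5+4=9). Cumulative: 93
Frame 6: SPARE (4+6=10). 10 + next roll (8) = 18. Cumulative: 111
Frame 7: SPARE (8+2=10). 10 + next roll (10) = 20. Cumulative: 131
Frame 8: STRIKE. 10 + next two rolls (9+0) = 19. Cumulative: 150
Frame 9: OPEN (9+0=9). Cumulative: 159
Frame 10: STRIKE. Sum of all frame-10 rolls (10+3+3) = 16. Cumulative: 175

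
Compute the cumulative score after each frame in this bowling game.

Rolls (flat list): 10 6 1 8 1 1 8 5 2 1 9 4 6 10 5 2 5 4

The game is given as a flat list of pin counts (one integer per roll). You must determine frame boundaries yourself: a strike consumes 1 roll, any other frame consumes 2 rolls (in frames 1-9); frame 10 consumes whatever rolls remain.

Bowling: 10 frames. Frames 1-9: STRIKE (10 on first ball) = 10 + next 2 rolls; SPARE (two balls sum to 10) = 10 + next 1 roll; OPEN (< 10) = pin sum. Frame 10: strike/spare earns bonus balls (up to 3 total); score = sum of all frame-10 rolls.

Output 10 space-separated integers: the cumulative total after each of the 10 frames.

Frame 1: STRIKE. 10 + next two rolls (6+1) = 17. Cumulative: 17
Frame 2: OPEN (6+1=7). Cumulative: 24
Frame 3: OPEN (8+1=9). Cumulative: 33
Frame 4: OPEN (1+8=9). Cumulative: 42
Frame 5: OPEN (5+2=7). Cumulative: 49
Frame 6: SPARE (1+9=10). 10 + next roll (4) = 14. Cumulative: 63
Frame 7: SPARE (4+6=10). 10 + next roll (10) = 20. Cumulative: 83
Frame 8: STRIKE. 10 + next two rolls (5+2) = 17. Cumulative: 100
Frame 9: OPEN (5+2=7). Cumulative: 107
Frame 10: OPEN. Sum of all frame-10 rolls (5+4) = 9. Cumulative: 116

Answer: 17 24 33 42 49 63 83 100 107 116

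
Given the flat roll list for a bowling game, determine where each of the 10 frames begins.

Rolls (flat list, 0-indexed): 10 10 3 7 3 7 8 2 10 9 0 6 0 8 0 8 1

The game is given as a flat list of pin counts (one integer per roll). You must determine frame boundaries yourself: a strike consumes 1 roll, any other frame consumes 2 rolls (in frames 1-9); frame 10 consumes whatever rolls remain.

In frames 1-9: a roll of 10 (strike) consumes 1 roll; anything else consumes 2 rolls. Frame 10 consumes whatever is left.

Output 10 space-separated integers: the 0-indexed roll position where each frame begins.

Frame 1 starts at roll index 0: roll=10 (strike), consumes 1 roll
Frame 2 starts at roll index 1: roll=10 (strike), consumes 1 roll
Frame 3 starts at roll index 2: rolls=3,7 (sum=10), consumes 2 rolls
Frame 4 starts at roll index 4: rolls=3,7 (sum=10), consumes 2 rolls
Frame 5 starts at roll index 6: rolls=8,2 (sum=10), consumes 2 rolls
Frame 6 starts at roll index 8: roll=10 (strike), consumes 1 roll
Frame 7 starts at roll index 9: rolls=9,0 (sum=9), consumes 2 rolls
Frame 8 starts at roll index 11: rolls=6,0 (sum=6), consumes 2 rolls
Frame 9 starts at roll index 13: rolls=8,0 (sum=8), consumes 2 rolls
Frame 10 starts at roll index 15: 2 remaining rolls

Answer: 0 1 2 4 6 8 9 11 13 15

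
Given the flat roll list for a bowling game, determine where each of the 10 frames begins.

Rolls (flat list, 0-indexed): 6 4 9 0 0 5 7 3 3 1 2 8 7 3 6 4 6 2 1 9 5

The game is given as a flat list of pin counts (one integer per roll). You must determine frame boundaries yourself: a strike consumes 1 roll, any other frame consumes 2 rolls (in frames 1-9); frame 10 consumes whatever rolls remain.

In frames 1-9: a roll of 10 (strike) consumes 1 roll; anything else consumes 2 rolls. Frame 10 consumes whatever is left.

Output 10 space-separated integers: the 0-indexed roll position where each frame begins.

Answer: 0 2 4 6 8 10 12 14 16 18

Derivation:
Frame 1 starts at roll index 0: rolls=6,4 (sum=10), consumes 2 rolls
Frame 2 starts at roll index 2: rolls=9,0 (sum=9), consumes 2 rolls
Frame 3 starts at roll index 4: rolls=0,5 (sum=5), consumes 2 rolls
Frame 4 starts at roll index 6: rolls=7,3 (sum=10), consumes 2 rolls
Frame 5 starts at roll index 8: rolls=3,1 (sum=4), consumes 2 rolls
Frame 6 starts at roll index 10: rolls=2,8 (sum=10), consumes 2 rolls
Frame 7 starts at roll index 12: rolls=7,3 (sum=10), consumes 2 rolls
Frame 8 starts at roll index 14: rolls=6,4 (sum=10), consumes 2 rolls
Frame 9 starts at roll index 16: rolls=6,2 (sum=8), consumes 2 rolls
Frame 10 starts at roll index 18: 3 remaining rolls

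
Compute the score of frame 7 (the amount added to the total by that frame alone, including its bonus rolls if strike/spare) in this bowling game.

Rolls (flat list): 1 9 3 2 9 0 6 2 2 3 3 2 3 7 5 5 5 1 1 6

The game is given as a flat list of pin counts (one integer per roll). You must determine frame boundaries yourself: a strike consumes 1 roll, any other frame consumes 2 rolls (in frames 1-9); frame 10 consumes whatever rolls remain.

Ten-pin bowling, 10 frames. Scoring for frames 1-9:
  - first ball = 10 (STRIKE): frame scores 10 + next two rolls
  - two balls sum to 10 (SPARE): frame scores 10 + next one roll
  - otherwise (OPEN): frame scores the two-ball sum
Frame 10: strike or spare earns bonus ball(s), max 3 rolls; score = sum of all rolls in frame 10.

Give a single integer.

Answer: 15

Derivation:
Frame 1: SPARE (1+9=10). 10 + next roll (3) = 13. Cumulative: 13
Frame 2: OPEN (3+2=5). Cumulative: 18
Frame 3: OPEN (9+0=9). Cumulative: 27
Frame 4: OPEN (6+2=8). Cumulative: 35
Frame 5: OPEN (2+3=5). Cumulative: 40
Frame 6: OPEN (3+2=5). Cumulative: 45
Frame 7: SPARE (3+7=10). 10 + next roll (5) = 15. Cumulative: 60
Frame 8: SPARE (5+5=10). 10 + next roll (5) = 15. Cumulative: 75
Frame 9: OPEN (5+1=6). Cumulative: 81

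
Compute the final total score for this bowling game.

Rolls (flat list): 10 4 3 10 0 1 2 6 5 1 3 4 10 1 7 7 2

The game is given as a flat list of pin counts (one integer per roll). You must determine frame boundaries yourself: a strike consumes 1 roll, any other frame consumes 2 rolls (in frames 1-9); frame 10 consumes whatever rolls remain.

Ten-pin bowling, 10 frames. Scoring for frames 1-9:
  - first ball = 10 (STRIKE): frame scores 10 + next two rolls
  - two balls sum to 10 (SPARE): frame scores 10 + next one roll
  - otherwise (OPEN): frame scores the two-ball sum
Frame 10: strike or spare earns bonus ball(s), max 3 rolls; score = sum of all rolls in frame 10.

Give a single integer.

Frame 1: STRIKE. 10 + next two rolls (4+3) = 17. Cumulative: 17
Frame 2: OPEN (4+3=7). Cumulative: 24
Frame 3: STRIKE. 10 + next two rolls (0+1) = 11. Cumulative: 35
Frame 4: OPEN (0+1=1). Cumulative: 36
Frame 5: OPEN (2+6=8). Cumulative: 44
Frame 6: OPEN (5+1=6). Cumulative: 50
Frame 7: OPEN (3+4=7). Cumulative: 57
Frame 8: STRIKE. 10 + next two rolls (1+7) = 18. Cumulative: 75
Frame 9: OPEN (1+7=8). Cumulative: 83
Frame 10: OPEN. Sum of all frame-10 rolls (7+2) = 9. Cumulative: 92

Answer: 92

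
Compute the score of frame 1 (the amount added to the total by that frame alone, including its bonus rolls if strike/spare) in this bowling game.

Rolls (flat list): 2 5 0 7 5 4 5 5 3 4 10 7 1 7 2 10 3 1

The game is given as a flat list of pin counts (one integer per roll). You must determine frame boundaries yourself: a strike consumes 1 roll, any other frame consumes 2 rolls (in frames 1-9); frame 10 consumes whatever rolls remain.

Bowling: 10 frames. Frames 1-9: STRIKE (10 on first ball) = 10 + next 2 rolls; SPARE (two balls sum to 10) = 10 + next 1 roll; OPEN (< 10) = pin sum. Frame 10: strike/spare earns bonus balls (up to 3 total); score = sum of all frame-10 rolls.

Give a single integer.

Answer: 7

Derivation:
Frame 1: OPEN (2+5=7). Cumulative: 7
Frame 2: OPEN (0+7=7). Cumulative: 14
Frame 3: OPEN (5+4=9). Cumulative: 23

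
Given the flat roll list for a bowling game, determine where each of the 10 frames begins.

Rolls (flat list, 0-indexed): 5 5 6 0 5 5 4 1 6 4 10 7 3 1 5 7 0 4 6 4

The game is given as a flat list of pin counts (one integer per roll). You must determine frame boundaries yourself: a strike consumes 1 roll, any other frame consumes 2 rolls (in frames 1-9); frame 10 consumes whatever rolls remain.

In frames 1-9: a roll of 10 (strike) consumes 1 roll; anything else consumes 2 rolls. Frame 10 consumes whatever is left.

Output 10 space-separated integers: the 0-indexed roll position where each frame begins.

Frame 1 starts at roll index 0: rolls=5,5 (sum=10), consumes 2 rolls
Frame 2 starts at roll index 2: rolls=6,0 (sum=6), consumes 2 rolls
Frame 3 starts at roll index 4: rolls=5,5 (sum=10), consumes 2 rolls
Frame 4 starts at roll index 6: rolls=4,1 (sum=5), consumes 2 rolls
Frame 5 starts at roll index 8: rolls=6,4 (sum=10), consumes 2 rolls
Frame 6 starts at roll index 10: roll=10 (strike), consumes 1 roll
Frame 7 starts at roll index 11: rolls=7,3 (sum=10), consumes 2 rolls
Frame 8 starts at roll index 13: rolls=1,5 (sum=6), consumes 2 rolls
Frame 9 starts at roll index 15: rolls=7,0 (sum=7), consumes 2 rolls
Frame 10 starts at roll index 17: 3 remaining rolls

Answer: 0 2 4 6 8 10 11 13 15 17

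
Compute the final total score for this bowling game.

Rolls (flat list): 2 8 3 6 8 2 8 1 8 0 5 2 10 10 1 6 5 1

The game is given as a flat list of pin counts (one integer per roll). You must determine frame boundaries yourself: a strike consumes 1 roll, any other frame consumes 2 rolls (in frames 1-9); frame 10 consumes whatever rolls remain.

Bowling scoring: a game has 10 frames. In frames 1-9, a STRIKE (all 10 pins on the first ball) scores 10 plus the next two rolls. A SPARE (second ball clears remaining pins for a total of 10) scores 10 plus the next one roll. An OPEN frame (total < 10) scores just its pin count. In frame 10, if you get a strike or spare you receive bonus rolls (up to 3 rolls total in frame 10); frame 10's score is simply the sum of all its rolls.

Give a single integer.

Answer: 115

Derivation:
Frame 1: SPARE (2+8=10). 10 + next roll (3) = 13. Cumulative: 13
Frame 2: OPEN (3+6=9). Cumulative: 22
Frame 3: SPARE (8+2=10). 10 + next roll (8) = 18. Cumulative: 40
Frame 4: OPEN (8+1=9). Cumulative: 49
Frame 5: OPEN (8+0=8). Cumulative: 57
Frame 6: OPEN (5+2=7). Cumulative: 64
Frame 7: STRIKE. 10 + next two rolls (10+1) = 21. Cumulative: 85
Frame 8: STRIKE. 10 + next two rolls (1+6) = 17. Cumulative: 102
Frame 9: OPEN (1+6=7). Cumulative: 109
Frame 10: OPEN. Sum of all frame-10 rolls (5+1) = 6. Cumulative: 115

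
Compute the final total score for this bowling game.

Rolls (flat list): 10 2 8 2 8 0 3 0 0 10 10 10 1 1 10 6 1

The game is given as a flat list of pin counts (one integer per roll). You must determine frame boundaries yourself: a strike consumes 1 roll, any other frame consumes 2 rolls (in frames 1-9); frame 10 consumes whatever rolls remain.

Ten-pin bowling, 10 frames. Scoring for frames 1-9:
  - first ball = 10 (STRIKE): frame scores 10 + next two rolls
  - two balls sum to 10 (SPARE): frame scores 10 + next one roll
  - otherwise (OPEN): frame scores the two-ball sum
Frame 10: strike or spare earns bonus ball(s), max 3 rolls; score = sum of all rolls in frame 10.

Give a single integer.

Answer: 127

Derivation:
Frame 1: STRIKE. 10 + next two rolls (2+8) = 20. Cumulative: 20
Frame 2: SPARE (2+8=10). 10 + next roll (2) = 12. Cumulative: 32
Frame 3: SPARE (2+8=10). 10 + next roll (0) = 10. Cumulative: 42
Frame 4: OPEN (0+3=3). Cumulative: 45
Frame 5: OPEN (0+0=0). Cumulative: 45
Frame 6: STRIKE. 10 + next two rolls (10+10) = 30. Cumulative: 75
Frame 7: STRIKE. 10 + next two rolls (10+1) = 21. Cumulative: 96
Frame 8: STRIKE. 10 + next two rolls (1+1) = 12. Cumulative: 108
Frame 9: OPEN (1+1=2). Cumulative: 110
Frame 10: STRIKE. Sum of all frame-10 rolls (10+6+1) = 17. Cumulative: 127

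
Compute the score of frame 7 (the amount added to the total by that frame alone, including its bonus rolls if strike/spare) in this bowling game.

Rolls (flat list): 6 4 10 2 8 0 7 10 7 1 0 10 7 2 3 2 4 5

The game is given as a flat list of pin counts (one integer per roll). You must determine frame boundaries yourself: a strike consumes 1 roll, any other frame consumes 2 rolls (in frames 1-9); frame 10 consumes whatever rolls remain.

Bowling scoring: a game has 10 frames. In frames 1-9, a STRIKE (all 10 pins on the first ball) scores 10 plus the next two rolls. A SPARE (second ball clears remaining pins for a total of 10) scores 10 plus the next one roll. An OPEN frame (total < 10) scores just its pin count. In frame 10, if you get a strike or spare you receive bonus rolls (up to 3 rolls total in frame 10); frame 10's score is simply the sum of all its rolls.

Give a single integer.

Frame 1: SPARE (6+4=10). 10 + next roll (10) = 20. Cumulative: 20
Frame 2: STRIKE. 10 + next two rolls (2+8) = 20. Cumulative: 40
Frame 3: SPARE (2+8=10). 10 + next roll (0) = 10. Cumulative: 50
Frame 4: OPEN (0+7=7). Cumulative: 57
Frame 5: STRIKE. 10 + next two rolls (7+1) = 18. Cumulative: 75
Frame 6: OPEN (7+1=8). Cumulative: 83
Frame 7: SPARE (0+10=10). 10 + next roll (7) = 17. Cumulative: 100
Frame 8: OPEN (7+2=9). Cumulative: 109
Frame 9: OPEN (3+2=5). Cumulative: 114

Answer: 17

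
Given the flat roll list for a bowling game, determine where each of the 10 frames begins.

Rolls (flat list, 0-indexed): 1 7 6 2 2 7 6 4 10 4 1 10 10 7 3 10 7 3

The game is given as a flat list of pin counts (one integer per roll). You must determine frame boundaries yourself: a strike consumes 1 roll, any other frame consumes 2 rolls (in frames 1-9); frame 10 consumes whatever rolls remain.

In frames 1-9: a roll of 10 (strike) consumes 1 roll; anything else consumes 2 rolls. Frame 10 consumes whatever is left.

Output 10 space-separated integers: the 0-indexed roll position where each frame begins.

Frame 1 starts at roll index 0: rolls=1,7 (sum=8), consumes 2 rolls
Frame 2 starts at roll index 2: rolls=6,2 (sum=8), consumes 2 rolls
Frame 3 starts at roll index 4: rolls=2,7 (sum=9), consumes 2 rolls
Frame 4 starts at roll index 6: rolls=6,4 (sum=10), consumes 2 rolls
Frame 5 starts at roll index 8: roll=10 (strike), consumes 1 roll
Frame 6 starts at roll index 9: rolls=4,1 (sum=5), consumes 2 rolls
Frame 7 starts at roll index 11: roll=10 (strike), consumes 1 roll
Frame 8 starts at roll index 12: roll=10 (strike), consumes 1 roll
Frame 9 starts at roll index 13: rolls=7,3 (sum=10), consumes 2 rolls
Frame 10 starts at roll index 15: 3 remaining rolls

Answer: 0 2 4 6 8 9 11 12 13 15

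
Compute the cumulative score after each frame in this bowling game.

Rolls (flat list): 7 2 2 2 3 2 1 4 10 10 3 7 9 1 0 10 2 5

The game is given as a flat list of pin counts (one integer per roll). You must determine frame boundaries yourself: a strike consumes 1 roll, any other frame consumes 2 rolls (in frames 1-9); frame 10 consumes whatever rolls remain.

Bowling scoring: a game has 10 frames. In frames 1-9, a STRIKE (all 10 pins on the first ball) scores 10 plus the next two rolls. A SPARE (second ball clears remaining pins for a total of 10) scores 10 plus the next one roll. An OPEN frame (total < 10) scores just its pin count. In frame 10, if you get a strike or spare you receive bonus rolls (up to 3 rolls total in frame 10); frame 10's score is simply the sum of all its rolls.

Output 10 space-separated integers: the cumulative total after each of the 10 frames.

Answer: 9 13 18 23 46 66 85 95 107 114

Derivation:
Frame 1: OPEN (7+2=9). Cumulative: 9
Frame 2: OPEN (2+2=4). Cumulative: 13
Frame 3: OPEN (3+2=5). Cumulative: 18
Frame 4: OPEN (1+4=5). Cumulative: 23
Frame 5: STRIKE. 10 + next two rolls (10+3) = 23. Cumulative: 46
Frame 6: STRIKE. 10 + next two rolls (3+7) = 20. Cumulative: 66
Frame 7: SPARE (3+7=10). 10 + next roll (9) = 19. Cumulative: 85
Frame 8: SPARE (9+1=10). 10 + next roll (0) = 10. Cumulative: 95
Frame 9: SPARE (0+10=10). 10 + next roll (2) = 12. Cumulative: 107
Frame 10: OPEN. Sum of all frame-10 rolls (2+5) = 7. Cumulative: 114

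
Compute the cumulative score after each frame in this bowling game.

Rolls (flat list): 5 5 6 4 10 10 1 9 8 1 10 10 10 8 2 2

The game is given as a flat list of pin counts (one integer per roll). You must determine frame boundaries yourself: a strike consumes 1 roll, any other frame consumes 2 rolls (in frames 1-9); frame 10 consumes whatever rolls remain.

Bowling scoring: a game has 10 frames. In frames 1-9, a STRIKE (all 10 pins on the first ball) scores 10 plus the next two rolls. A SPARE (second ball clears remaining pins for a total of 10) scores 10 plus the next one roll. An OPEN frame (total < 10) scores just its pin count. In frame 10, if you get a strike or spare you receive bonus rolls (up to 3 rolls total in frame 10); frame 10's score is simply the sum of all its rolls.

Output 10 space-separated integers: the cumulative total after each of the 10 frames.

Frame 1: SPARE (5+5=10). 10 + next roll (6) = 16. Cumulative: 16
Frame 2: SPARE (6+4=10). 10 + next roll (10) = 20. Cumulative: 36
Frame 3: STRIKE. 10 + next two rolls (10+1) = 21. Cumulative: 57
Frame 4: STRIKE. 10 + next two rolls (1+9) = 20. Cumulative: 77
Frame 5: SPARE (1+9=10). 10 + next roll (8) = 18. Cumulative: 95
Frame 6: OPEN (8+1=9). Cumulative: 104
Frame 7: STRIKE. 10 + next two rolls (10+10) = 30. Cumulative: 134
Frame 8: STRIKE. 10 + next two rolls (10+8) = 28. Cumulative: 162
Frame 9: STRIKE. 10 + next two rolls (8+2) = 20. Cumulative: 182
Frame 10: SPARE. Sum of all frame-10 rolls (8+2+2) = 12. Cumulative: 194

Answer: 16 36 57 77 95 104 134 162 182 194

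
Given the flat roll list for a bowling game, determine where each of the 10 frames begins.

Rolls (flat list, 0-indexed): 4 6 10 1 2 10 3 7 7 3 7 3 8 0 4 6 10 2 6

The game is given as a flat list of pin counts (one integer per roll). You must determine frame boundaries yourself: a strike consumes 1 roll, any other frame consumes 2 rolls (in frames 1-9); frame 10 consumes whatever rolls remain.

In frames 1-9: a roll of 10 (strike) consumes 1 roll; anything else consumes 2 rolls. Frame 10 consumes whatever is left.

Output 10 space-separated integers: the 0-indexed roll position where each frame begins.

Answer: 0 2 3 5 6 8 10 12 14 16

Derivation:
Frame 1 starts at roll index 0: rolls=4,6 (sum=10), consumes 2 rolls
Frame 2 starts at roll index 2: roll=10 (strike), consumes 1 roll
Frame 3 starts at roll index 3: rolls=1,2 (sum=3), consumes 2 rolls
Frame 4 starts at roll index 5: roll=10 (strike), consumes 1 roll
Frame 5 starts at roll index 6: rolls=3,7 (sum=10), consumes 2 rolls
Frame 6 starts at roll index 8: rolls=7,3 (sum=10), consumes 2 rolls
Frame 7 starts at roll index 10: rolls=7,3 (sum=10), consumes 2 rolls
Frame 8 starts at roll index 12: rolls=8,0 (sum=8), consumes 2 rolls
Frame 9 starts at roll index 14: rolls=4,6 (sum=10), consumes 2 rolls
Frame 10 starts at roll index 16: 3 remaining rolls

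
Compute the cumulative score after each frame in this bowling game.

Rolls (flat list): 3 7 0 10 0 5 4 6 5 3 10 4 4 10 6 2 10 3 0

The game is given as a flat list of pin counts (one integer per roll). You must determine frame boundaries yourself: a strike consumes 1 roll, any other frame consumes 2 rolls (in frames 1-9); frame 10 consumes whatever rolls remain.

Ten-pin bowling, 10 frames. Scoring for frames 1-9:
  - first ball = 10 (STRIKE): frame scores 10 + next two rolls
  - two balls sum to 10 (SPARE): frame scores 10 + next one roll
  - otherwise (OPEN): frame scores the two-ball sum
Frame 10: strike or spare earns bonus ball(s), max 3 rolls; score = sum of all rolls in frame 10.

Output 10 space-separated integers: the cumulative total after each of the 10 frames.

Frame 1: SPARE (3+7=10). 10 + next roll (0) = 10. Cumulative: 10
Frame 2: SPARE (0+10=10). 10 + next roll (0) = 10. Cumulative: 20
Frame 3: OPEN (0+5=5). Cumulative: 25
Frame 4: SPARE (4+6=10). 10 + next roll (5) = 15. Cumulative: 40
Frame 5: OPEN (5+3=8). Cumulative: 48
Frame 6: STRIKE. 10 + next two rolls (4+4) = 18. Cumulative: 66
Frame 7: OPEN (4+4=8). Cumulative: 74
Frame 8: STRIKE. 10 + next two rolls (6+2) = 18. Cumulative: 92
Frame 9: OPEN (6+2=8). Cumulative: 100
Frame 10: STRIKE. Sum of all frame-10 rolls (10+3+0) = 13. Cumulative: 113

Answer: 10 20 25 40 48 66 74 92 100 113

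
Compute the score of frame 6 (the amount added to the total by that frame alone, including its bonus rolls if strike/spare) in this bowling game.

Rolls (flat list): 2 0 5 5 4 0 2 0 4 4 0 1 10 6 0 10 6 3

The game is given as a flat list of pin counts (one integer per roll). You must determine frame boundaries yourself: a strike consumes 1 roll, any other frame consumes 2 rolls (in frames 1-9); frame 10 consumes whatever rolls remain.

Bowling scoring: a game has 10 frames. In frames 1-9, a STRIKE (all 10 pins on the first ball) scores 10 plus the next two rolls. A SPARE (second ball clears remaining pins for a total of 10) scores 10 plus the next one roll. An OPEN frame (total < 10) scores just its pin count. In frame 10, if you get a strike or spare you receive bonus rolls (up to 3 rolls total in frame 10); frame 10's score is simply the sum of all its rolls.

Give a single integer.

Answer: 1

Derivation:
Frame 1: OPEN (2+0=2). Cumulative: 2
Frame 2: SPARE (5+5=10). 10 + next roll (4) = 14. Cumulative: 16
Frame 3: OPEN (4+0=4). Cumulative: 20
Frame 4: OPEN (2+0=2). Cumulative: 22
Frame 5: OPEN (4+4=8). Cumulative: 30
Frame 6: OPEN (0+1=1). Cumulative: 31
Frame 7: STRIKE. 10 + next two rolls (6+0) = 16. Cumulative: 47
Frame 8: OPEN (6+0=6). Cumulative: 53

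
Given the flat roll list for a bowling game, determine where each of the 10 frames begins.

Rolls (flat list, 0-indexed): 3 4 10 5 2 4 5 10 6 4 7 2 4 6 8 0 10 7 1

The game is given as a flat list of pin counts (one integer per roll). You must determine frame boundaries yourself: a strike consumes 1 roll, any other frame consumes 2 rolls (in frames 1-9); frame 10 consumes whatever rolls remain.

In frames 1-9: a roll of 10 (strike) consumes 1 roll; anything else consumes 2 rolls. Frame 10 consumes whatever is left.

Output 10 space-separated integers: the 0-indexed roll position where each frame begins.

Frame 1 starts at roll index 0: rolls=3,4 (sum=7), consumes 2 rolls
Frame 2 starts at roll index 2: roll=10 (strike), consumes 1 roll
Frame 3 starts at roll index 3: rolls=5,2 (sum=7), consumes 2 rolls
Frame 4 starts at roll index 5: rolls=4,5 (sum=9), consumes 2 rolls
Frame 5 starts at roll index 7: roll=10 (strike), consumes 1 roll
Frame 6 starts at roll index 8: rolls=6,4 (sum=10), consumes 2 rolls
Frame 7 starts at roll index 10: rolls=7,2 (sum=9), consumes 2 rolls
Frame 8 starts at roll index 12: rolls=4,6 (sum=10), consumes 2 rolls
Frame 9 starts at roll index 14: rolls=8,0 (sum=8), consumes 2 rolls
Frame 10 starts at roll index 16: 3 remaining rolls

Answer: 0 2 3 5 7 8 10 12 14 16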